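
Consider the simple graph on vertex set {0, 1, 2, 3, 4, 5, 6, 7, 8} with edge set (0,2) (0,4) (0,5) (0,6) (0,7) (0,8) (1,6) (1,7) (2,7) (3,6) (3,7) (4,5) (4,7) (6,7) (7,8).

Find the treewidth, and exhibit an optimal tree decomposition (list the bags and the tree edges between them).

Every bag has size at most 3, so the width is 3 − 1 = 2 and tw(G) ≤ 2. On the other hand G contains the 3-clique {0, 4, 5}. A clique must lie in a single bag of any decomposition, so no decomposition can have width below 2. Therefore the treewidth is 2.

Treewidth 2.
One optimal decomposition is:
Bags: B1 = {0, 4, 7}  B2 = {0, 7, 8}  B3 = {0, 6, 7}  B4 = {0, 4, 5}  B5 = {0, 2, 7}  B6 = {1, 6, 7}  B7 = {3, 6, 7}
Tree: B1–B2, B1–B3, B1–B4, B2–B5, B3–B6, B3–B7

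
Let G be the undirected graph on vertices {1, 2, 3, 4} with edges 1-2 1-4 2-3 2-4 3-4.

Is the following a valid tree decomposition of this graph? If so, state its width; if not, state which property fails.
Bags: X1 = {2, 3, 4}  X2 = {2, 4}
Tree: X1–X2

No — vertex 1 appears in no bag.

A tree decomposition must satisfy three properties: every vertex lies in some bag; for every edge, both endpoints lie together in some bag; and for every vertex, the bags containing it form a connected subtree. Here vertex 1 appears in no bag, so the decomposition is invalid.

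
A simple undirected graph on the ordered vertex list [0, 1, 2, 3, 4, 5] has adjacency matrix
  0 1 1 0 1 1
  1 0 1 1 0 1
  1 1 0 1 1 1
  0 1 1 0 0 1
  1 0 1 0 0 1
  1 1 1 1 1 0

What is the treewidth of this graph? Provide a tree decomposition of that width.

Treewidth 3.
Bags: B1 = {0, 1, 2, 5}  B2 = {1, 2, 3, 5}  B3 = {0, 2, 4, 5}
Tree: B1–B2, B1–B3

Every bag has size at most 4, so the width is 4 − 1 = 3 and tw(G) ≤ 3. For the lower bound, the 4 vertices {0, 1, 2, 5} are pairwise adjacent, and any tree decomposition puts a clique entirely inside one bag — forcing width ≥ 3. Hence tw(G) = 3 exactly.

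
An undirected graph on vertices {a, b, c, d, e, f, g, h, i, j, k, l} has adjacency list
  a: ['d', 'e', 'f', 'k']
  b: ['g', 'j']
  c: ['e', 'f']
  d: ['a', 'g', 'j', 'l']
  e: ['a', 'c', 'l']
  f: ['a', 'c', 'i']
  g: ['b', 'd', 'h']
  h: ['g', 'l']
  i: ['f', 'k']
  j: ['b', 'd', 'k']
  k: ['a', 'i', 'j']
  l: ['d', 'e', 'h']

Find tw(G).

3

A width-3 tree decomposition is:
Bags: B1 = {b, g, h, j}  B2 = {d, g, h, j}  B3 = {d, h, j, l}  B4 = {d, j, k, l}  B5 = {a, d, k, l}  B6 = {a, e, k, l}  B7 = {a, e, i, k}  B8 = {a, e, f, i}  B9 = {c, e, f, i}
Tree: B1–B2, B2–B3, B3–B4, B4–B5, B5–B6, B6–B7, B7–B8, B8–B9
The largest bag has 4 vertices, giving width 3; this decomposition certifies tw(G) ≤ 3. For the lower bound: the 4 vertex sets {b,g,h}, {j}, {d}, {a,e,k,l} are disjoint, each induces a connected subgraph, and every pair is joined by at least one edge of G. Contracting each set to a single vertex therefore yields K_{4} as a minor, and since treewidth is minor-monotone, tw(G) ≥ tw(K_{4}) = 3. Combining the bounds, tw(G) = 3.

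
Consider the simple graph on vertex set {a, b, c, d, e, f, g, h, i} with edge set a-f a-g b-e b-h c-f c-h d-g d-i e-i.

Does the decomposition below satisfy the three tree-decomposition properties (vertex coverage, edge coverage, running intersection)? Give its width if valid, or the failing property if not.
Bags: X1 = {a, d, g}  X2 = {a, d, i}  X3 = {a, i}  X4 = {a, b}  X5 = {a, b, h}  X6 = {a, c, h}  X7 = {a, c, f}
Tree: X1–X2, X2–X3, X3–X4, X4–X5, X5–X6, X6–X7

A tree decomposition must satisfy three properties: every vertex lies in some bag; for every edge, both endpoints lie together in some bag; and for every vertex, the bags containing it form a connected subtree. Here vertex e appears in no bag, so the decomposition is invalid.

No — vertex e appears in no bag.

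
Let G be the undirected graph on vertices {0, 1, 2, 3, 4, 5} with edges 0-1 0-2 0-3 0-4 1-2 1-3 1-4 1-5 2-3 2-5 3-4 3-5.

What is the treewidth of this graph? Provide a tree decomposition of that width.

The largest bag has 4 vertices, giving width 3; this decomposition certifies tw(G) ≤ 3. For the lower bound, the 4 vertices {0, 1, 2, 3} are pairwise adjacent, and any tree decomposition puts a clique entirely inside one bag — forcing width ≥ 3. Hence tw(G) = 3 exactly.

Treewidth 3.
One optimal decomposition is:
Bags: B1 = {0, 1, 2, 3}  B2 = {1, 2, 3, 5}  B3 = {0, 1, 3, 4}
Tree: B1–B2, B1–B3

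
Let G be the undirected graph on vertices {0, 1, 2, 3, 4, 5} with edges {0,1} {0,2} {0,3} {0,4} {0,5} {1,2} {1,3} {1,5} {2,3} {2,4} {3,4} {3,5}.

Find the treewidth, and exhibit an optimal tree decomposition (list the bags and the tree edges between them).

Each bag holds 4 vertices, so the decomposition has width 3, which upper-bounds the treewidth. Conversely, {0, 1, 2, 3} is a clique of size 4, and the vertices of any clique must share a bag in every tree decomposition; so some bag has ≥ 4 vertices and tw(G) ≥ 3. The upper and lower bounds meet at 3, so that is the treewidth.

Treewidth 3.
One optimal decomposition is:
Bags: B1 = {0, 2, 3, 4}  B2 = {0, 1, 2, 3}  B3 = {0, 1, 3, 5}
Tree: B1–B2, B2–B3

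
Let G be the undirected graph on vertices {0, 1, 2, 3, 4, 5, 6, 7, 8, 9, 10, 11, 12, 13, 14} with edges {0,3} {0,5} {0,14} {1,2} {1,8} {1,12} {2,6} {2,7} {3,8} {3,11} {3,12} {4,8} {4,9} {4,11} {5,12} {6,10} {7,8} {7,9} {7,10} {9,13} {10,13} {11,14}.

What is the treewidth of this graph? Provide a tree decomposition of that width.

Treewidth 3.
One optimal decomposition is:
Bags: B1 = {0, 5, 12, 14}  B2 = {0, 3, 12, 14}  B3 = {3, 11, 12, 14}  B4 = {1, 3, 11, 12}  B5 = {1, 3, 8, 11}  B6 = {1, 4, 8, 11}  B7 = {1, 2, 4, 8}  B8 = {2, 4, 7, 8}  B9 = {2, 4, 7, 9}  B10 = {2, 6, 7, 9}  B11 = {6, 7, 9, 10}  B12 = {6, 9, 10, 13}
Tree: B1–B2, B2–B3, B3–B4, B4–B5, B5–B6, B6–B7, B7–B8, B8–B9, B9–B10, B10–B11, B11–B12

Every bag has size at most 4, so the width is 4 − 1 = 3 and tw(G) ≤ 3. For the lower bound: the 4 vertex sets {0,5,14}, {12}, {3}, {1,4,8,11} are disjoint, each induces a connected subgraph, and every pair is joined by at least one edge of G. Contracting each set to a single vertex therefore yields K_{4} as a minor, and since treewidth is minor-monotone, tw(G) ≥ tw(K_{4}) = 3. Hence tw(G) = 3 exactly.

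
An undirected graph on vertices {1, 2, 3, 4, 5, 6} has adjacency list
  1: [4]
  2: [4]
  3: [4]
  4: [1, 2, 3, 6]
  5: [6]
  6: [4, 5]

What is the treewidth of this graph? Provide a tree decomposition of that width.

Treewidth 1.
One such decomposition:
Bags: B1 = {2, 4}  B2 = {4, 6}  B3 = {5, 6}  B4 = {3, 4}  B5 = {1, 4}
Tree: B1–B2, B2–B3, B1–B4, B1–B5

Every bag has size at most 2, so the width is 2 − 1 = 1 and tw(G) ≤ 1. Since G has at least one edge (e.g. 4–2), it is not an edgeless graph, so tw(G) ≥ 1. Hence tw(G) = 1 exactly.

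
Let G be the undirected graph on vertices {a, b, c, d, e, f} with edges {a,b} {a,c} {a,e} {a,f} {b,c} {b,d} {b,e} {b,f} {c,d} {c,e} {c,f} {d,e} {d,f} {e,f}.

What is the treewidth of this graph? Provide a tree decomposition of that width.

Treewidth 4.
Bags: B1 = {b, c, d, e, f}  B2 = {a, b, c, e, f}
Tree: B1–B2

The largest bag has 5 vertices, giving width 4; this decomposition certifies tw(G) ≤ 4. For the lower bound, the 5 vertices {b, c, d, e, f} are pairwise adjacent, and any tree decomposition puts a clique entirely inside one bag — forcing width ≥ 4. The upper and lower bounds meet at 4, so that is the treewidth.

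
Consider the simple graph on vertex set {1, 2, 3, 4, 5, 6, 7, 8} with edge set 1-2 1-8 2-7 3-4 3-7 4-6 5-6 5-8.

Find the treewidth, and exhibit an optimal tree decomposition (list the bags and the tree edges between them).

Treewidth 2.
One optimal decomposition is:
Bags: B1 = {2, 3, 7}  B2 = {2, 3, 4}  B3 = {2, 4, 6}  B4 = {2, 5, 6}  B5 = {2, 5, 8}  B6 = {1, 2, 8}
Tree: B1–B2, B2–B3, B3–B4, B4–B5, B5–B6

Each bag holds 3 vertices, so the decomposition has width 2, which upper-bounds the treewidth. The edges 2–7–3–4–6–5–8–1–2 form a cycle, so G is not a tree and its treewidth is at least 2. Hence tw(G) = 2 exactly.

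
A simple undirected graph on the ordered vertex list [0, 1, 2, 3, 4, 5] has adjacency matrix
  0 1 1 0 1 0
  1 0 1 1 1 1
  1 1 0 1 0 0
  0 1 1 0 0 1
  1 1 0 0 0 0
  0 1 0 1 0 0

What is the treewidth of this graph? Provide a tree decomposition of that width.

Each bag holds 3 vertices, so the decomposition has width 2, which upper-bounds the treewidth. On the other hand G contains the 3-clique {0, 1, 2}. A clique must lie in a single bag of any decomposition, so no decomposition can have width below 2. The upper and lower bounds meet at 2, so that is the treewidth.

Treewidth 2.
Bags: B1 = {1, 2, 3}  B2 = {0, 1, 2}  B3 = {0, 1, 4}  B4 = {1, 3, 5}
Tree: B1–B2, B2–B3, B1–B4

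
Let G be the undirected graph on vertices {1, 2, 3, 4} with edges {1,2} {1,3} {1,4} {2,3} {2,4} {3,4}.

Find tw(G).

A width-3 tree decomposition is:
Bags: B1 = {1, 2, 3, 4}
Tree: (single bag)
With just one bag of size 4, the width is 4 − 1 = 3, so tw(G) ≤ 3. On the other hand G contains the 4-clique {1, 2, 3, 4}. A clique must lie in a single bag of any decomposition, so no decomposition can have width below 3. Hence tw(G) = 3 exactly.

3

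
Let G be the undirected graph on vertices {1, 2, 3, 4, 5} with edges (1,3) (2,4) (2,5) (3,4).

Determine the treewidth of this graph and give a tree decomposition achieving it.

Every bag has size at most 2, so the width is 2 − 1 = 1 and tw(G) ≤ 1. Any graph with an edge has treewidth ≥ 1, and G has the edge 5–2. Therefore the treewidth is 1.

Treewidth 1.
One such decomposition:
Bags: B1 = {2, 5}  B2 = {2, 4}  B3 = {3, 4}  B4 = {1, 3}
Tree: B1–B2, B2–B3, B3–B4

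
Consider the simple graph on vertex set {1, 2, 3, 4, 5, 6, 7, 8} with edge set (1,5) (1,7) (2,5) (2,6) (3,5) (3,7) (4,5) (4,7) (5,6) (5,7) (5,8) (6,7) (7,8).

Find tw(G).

2

A width-2 tree decomposition is:
Bags: B1 = {3, 5, 7}  B2 = {5, 6, 7}  B3 = {2, 5, 6}  B4 = {1, 5, 7}  B5 = {5, 7, 8}  B6 = {4, 5, 7}
Tree: B1–B2, B2–B3, B1–B4, B4–B5, B4–B6
Each bag holds 3 vertices, so the decomposition has width 2, which upper-bounds the treewidth. For the lower bound, the 3 vertices {2, 5, 6} are pairwise adjacent, and any tree decomposition puts a clique entirely inside one bag — forcing width ≥ 2. The upper and lower bounds meet at 2, so that is the treewidth.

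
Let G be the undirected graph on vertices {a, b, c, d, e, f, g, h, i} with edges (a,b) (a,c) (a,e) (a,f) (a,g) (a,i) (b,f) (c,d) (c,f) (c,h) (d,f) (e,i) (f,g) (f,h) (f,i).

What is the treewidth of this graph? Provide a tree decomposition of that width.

Treewidth 2.
One optimal decomposition is:
Bags: B1 = {a, c, f}  B2 = {c, d, f}  B3 = {a, b, f}  B4 = {c, f, h}  B5 = {a, f, i}  B6 = {a, f, g}  B7 = {a, e, i}
Tree: B1–B2, B1–B3, B1–B4, B3–B5, B3–B6, B5–B7

Each bag holds 3 vertices, so the decomposition has width 2, which upper-bounds the treewidth. Conversely, {a, e, i} is a clique of size 3, and the vertices of any clique must share a bag in every tree decomposition; so some bag has ≥ 3 vertices and tw(G) ≥ 2. The upper and lower bounds meet at 2, so that is the treewidth.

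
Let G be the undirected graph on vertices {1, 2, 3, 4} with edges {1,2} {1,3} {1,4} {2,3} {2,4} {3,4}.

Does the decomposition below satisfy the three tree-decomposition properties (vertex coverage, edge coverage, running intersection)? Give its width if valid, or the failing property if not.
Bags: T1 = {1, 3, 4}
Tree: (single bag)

A tree decomposition must satisfy three properties: every vertex lies in some bag; for every edge, both endpoints lie together in some bag; and for every vertex, the bags containing it form a connected subtree. Here vertex 2 appears in no bag, so the decomposition is invalid.

No — vertex 2 appears in no bag.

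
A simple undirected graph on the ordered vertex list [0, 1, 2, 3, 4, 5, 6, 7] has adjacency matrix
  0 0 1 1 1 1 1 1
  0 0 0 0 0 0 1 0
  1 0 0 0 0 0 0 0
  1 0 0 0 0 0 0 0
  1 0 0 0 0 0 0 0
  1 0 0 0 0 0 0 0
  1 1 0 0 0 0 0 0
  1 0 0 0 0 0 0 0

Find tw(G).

1

A width-1 tree decomposition is:
Bags: B1 = {1, 6}  B2 = {0, 6}  B3 = {0, 5}  B4 = {0, 3}  B5 = {0, 4}  B6 = {0, 7}  B7 = {0, 2}
Tree: B1–B2, B2–B3, B3–B4, B3–B5, B5–B6, B6–B7
The largest bag has 2 vertices, giving width 1; this decomposition certifies tw(G) ≤ 1. Since G has at least one edge (e.g. 1–6), it is not an edgeless graph, so tw(G) ≥ 1. Combining the bounds, tw(G) = 1.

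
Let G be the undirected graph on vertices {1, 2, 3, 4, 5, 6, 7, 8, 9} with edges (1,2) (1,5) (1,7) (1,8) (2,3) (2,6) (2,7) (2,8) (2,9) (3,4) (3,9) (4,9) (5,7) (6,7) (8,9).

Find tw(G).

2

A width-2 tree decomposition is:
Bags: B1 = {1, 2, 8}  B2 = {2, 8, 9}  B3 = {2, 3, 9}  B4 = {1, 2, 7}  B5 = {1, 5, 7}  B6 = {3, 4, 9}  B7 = {2, 6, 7}
Tree: B1–B2, B2–B3, B1–B4, B4–B5, B3–B6, B4–B7
Each bag holds 3 vertices, so the decomposition has width 2, which upper-bounds the treewidth. On the other hand G contains the 3-clique {1, 2, 8}. A clique must lie in a single bag of any decomposition, so no decomposition can have width below 2. Therefore the treewidth is 2.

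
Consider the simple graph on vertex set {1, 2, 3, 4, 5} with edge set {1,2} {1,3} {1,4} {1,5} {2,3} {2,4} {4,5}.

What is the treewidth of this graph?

A width-2 tree decomposition is:
Bags: B1 = {1, 2, 3}  B2 = {1, 2, 4}  B3 = {1, 4, 5}
Tree: B1–B2, B2–B3
Each bag holds 3 vertices, so the decomposition has width 2, which upper-bounds the treewidth. For the lower bound, the 3 vertices {1, 2, 3} are pairwise adjacent, and any tree decomposition puts a clique entirely inside one bag — forcing width ≥ 2. Combining the bounds, tw(G) = 2.

2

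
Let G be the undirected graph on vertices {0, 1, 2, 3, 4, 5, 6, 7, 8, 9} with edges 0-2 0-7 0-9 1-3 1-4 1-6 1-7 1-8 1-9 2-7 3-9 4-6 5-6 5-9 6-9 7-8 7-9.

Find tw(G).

2

A width-2 tree decomposition is:
Bags: B1 = {1, 6, 9}  B2 = {1, 7, 9}  B3 = {1, 7, 8}  B4 = {5, 6, 9}  B5 = {0, 7, 9}  B6 = {1, 4, 6}  B7 = {0, 2, 7}  B8 = {1, 3, 9}
Tree: B1–B2, B2–B3, B1–B4, B2–B5, B1–B6, B5–B7, B2–B8
Each bag holds 3 vertices, so the decomposition has width 2, which upper-bounds the treewidth. On the other hand G contains the 3-clique {0, 7, 9}. A clique must lie in a single bag of any decomposition, so no decomposition can have width below 2. Combining the bounds, tw(G) = 2.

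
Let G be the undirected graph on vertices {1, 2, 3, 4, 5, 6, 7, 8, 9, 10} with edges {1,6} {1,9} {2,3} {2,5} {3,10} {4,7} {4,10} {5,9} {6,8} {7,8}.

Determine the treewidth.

2

A width-2 tree decomposition is:
Bags: B1 = {2, 3, 5}  B2 = {3, 5, 10}  B3 = {4, 5, 10}  B4 = {4, 5, 7}  B5 = {5, 7, 8}  B6 = {5, 6, 8}  B7 = {1, 5, 6}  B8 = {1, 5, 9}
Tree: B1–B2, B2–B3, B3–B4, B4–B5, B5–B6, B6–B7, B7–B8
Every bag has size at most 3, so the width is 3 − 1 = 2 and tw(G) ≤ 2. The edges 5–2–3–10–4–7–8–6–1–9–5 form a cycle, so G is not a tree and its treewidth is at least 2. Therefore the treewidth is 2.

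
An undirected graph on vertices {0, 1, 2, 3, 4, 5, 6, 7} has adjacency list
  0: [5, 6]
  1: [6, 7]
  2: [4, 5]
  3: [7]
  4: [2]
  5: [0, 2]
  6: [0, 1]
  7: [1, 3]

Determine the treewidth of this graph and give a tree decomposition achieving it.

Treewidth 1.
Bags: B1 = {2, 4}  B2 = {2, 5}  B3 = {0, 5}  B4 = {0, 6}  B5 = {1, 6}  B6 = {1, 7}  B7 = {3, 7}
Tree: B1–B2, B2–B3, B3–B4, B4–B5, B5–B6, B6–B7

Every bag has size at most 2, so the width is 2 − 1 = 1 and tw(G) ≤ 1. Any graph with an edge has treewidth ≥ 1, and G has the edge 4–2. Therefore the treewidth is 1.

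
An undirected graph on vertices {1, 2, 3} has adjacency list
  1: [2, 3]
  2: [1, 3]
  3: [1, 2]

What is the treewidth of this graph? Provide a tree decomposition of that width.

Treewidth 2.
Bags: B1 = {1, 2, 3}
Tree: (single bag)

With just one bag of size 3, the width is 3 − 1 = 2, so tw(G) ≤ 2. For the lower bound, the 3 vertices {1, 2, 3} are pairwise adjacent, and any tree decomposition puts a clique entirely inside one bag — forcing width ≥ 2. Combining the bounds, tw(G) = 2.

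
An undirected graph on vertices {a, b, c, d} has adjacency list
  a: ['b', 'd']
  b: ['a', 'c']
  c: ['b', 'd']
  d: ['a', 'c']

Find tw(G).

2

A width-2 tree decomposition is:
Bags: B1 = {a, b, d}  B2 = {b, c, d}
Tree: B1–B2
Every bag has size at most 3, so the width is 3 − 1 = 2 and tw(G) ≤ 2. Since d–a–b–c–d is a cycle in G, G is not acyclic. Forests are exactly the graphs of treewidth ≤ 1, so tw(G) ≥ 2. Combining the bounds, tw(G) = 2.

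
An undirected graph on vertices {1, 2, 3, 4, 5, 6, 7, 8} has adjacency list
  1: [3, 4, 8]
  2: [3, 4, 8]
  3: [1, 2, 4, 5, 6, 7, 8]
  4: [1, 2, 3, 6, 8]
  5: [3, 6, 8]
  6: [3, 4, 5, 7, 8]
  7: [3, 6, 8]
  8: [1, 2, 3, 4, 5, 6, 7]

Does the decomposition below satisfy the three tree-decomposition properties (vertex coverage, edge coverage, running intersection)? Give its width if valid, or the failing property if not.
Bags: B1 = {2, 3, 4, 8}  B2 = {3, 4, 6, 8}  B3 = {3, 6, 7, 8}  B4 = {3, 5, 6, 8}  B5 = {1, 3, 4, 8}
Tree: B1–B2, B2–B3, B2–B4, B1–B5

Every vertex of G appears in some bag (union = {1, 2, 3, 4, 5, 6, 7, 8}); every edge is covered by a bag; and for each vertex v the set of bags containing v is connected in the bag tree. The decomposition is therefore valid. The largest bag has 4 vertices, so the width is 3.

Yes; width 3.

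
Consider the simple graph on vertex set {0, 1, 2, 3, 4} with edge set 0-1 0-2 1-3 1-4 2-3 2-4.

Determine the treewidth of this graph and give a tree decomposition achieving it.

Treewidth 2.
Bags: B1 = {0, 1, 2}  B2 = {1, 2, 3}  B3 = {1, 2, 4}
Tree: B1–B2, B2–B3

The largest bag has 3 vertices, giving width 2; this decomposition certifies tw(G) ≤ 2. Since 0–2–3–1–0 is a cycle in G, G is not acyclic. Forests are exactly the graphs of treewidth ≤ 1, so tw(G) ≥ 2. Combining the bounds, tw(G) = 2.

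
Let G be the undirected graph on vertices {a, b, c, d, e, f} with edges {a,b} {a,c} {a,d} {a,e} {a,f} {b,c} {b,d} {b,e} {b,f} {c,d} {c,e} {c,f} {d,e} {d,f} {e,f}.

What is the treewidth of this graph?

A width-5 tree decomposition is:
Bags: B1 = {a, b, c, d, e, f}
Tree: (single bag)
A single bag containing all 6 vertices is trivially a valid decomposition of width 5. On the other hand G contains the 6-clique {a, b, c, d, e, f}. A clique must lie in a single bag of any decomposition, so no decomposition can have width below 5. Therefore the treewidth is 5.

5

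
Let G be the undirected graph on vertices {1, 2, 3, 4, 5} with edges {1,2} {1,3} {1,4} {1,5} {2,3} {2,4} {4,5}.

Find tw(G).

2

A width-2 tree decomposition is:
Bags: B1 = {1, 2, 4}  B2 = {1, 2, 3}  B3 = {1, 4, 5}
Tree: B1–B2, B1–B3
The largest bag has 3 vertices, giving width 2; this decomposition certifies tw(G) ≤ 2. On the other hand G contains the 3-clique {1, 2, 3}. A clique must lie in a single bag of any decomposition, so no decomposition can have width below 2. Combining the bounds, tw(G) = 2.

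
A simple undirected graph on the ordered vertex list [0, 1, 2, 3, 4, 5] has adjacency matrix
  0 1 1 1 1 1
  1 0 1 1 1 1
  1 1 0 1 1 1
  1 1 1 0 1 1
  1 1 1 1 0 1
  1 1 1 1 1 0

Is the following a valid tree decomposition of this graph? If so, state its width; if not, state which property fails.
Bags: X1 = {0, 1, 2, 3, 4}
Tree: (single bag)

A tree decomposition must satisfy three properties: every vertex lies in some bag; for every edge, both endpoints lie together in some bag; and for every vertex, the bags containing it form a connected subtree. Here vertex 5 appears in no bag, so the decomposition is invalid.

No — vertex 5 appears in no bag.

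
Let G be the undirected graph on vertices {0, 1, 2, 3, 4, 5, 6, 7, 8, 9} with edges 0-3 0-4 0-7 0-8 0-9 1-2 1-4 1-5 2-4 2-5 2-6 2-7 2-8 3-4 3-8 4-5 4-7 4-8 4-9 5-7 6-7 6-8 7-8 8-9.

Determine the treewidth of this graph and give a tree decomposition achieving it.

Every bag has size at most 4, so the width is 4 − 1 = 3 and tw(G) ≤ 3. Conversely, {0, 4, 8, 9} is a clique of size 4, and the vertices of any clique must share a bag in every tree decomposition; so some bag has ≥ 4 vertices and tw(G) ≥ 3. Hence tw(G) = 3 exactly.

Treewidth 3.
One such decomposition:
Bags: B1 = {2, 4, 7, 8}  B2 = {2, 4, 5, 7}  B3 = {0, 4, 7, 8}  B4 = {2, 6, 7, 8}  B5 = {0, 3, 4, 8}  B6 = {1, 2, 4, 5}  B7 = {0, 4, 8, 9}
Tree: B1–B2, B1–B3, B1–B4, B3–B5, B2–B6, B5–B7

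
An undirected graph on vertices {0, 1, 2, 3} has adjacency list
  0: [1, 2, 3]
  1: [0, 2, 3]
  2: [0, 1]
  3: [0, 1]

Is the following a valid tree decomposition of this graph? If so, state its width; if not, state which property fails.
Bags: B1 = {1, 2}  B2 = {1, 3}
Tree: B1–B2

No — vertex 0 appears in no bag.

A tree decomposition must satisfy three properties: every vertex lies in some bag; for every edge, both endpoints lie together in some bag; and for every vertex, the bags containing it form a connected subtree. Here vertex 0 appears in no bag, so the decomposition is invalid.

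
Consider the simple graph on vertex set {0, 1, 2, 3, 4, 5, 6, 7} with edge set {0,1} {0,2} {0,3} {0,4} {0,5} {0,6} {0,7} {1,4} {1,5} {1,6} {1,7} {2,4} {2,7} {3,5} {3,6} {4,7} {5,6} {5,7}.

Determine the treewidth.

A width-3 tree decomposition is:
Bags: B1 = {0, 1, 5, 6}  B2 = {0, 1, 5, 7}  B3 = {0, 1, 4, 7}  B4 = {0, 3, 5, 6}  B5 = {0, 2, 4, 7}
Tree: B1–B2, B2–B3, B1–B4, B3–B5
The largest bag has 4 vertices, giving width 3; this decomposition certifies tw(G) ≤ 3. On the other hand G contains the 4-clique {0, 1, 4, 7}. A clique must lie in a single bag of any decomposition, so no decomposition can have width below 3. Hence tw(G) = 3 exactly.

3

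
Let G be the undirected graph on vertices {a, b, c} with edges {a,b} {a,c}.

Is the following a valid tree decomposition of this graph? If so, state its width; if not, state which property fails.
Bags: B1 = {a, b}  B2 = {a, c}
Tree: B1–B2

Vertex coverage: the bags together contain {a, b, c}, the full vertex set. Edge coverage: each edge of G has both endpoints in at least one bag. Running intersection: for every vertex, the bags containing it form a connected subtree. All three properties hold, so this is a valid tree decomposition of width max|bag| − 1 = 1, and hence tw(G) ≤ 1.

Yes; width 1.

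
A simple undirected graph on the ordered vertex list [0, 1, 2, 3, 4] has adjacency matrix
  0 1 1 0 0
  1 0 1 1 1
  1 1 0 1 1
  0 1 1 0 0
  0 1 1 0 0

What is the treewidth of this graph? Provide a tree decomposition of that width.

Treewidth 2.
One optimal decomposition is:
Bags: B1 = {0, 1, 2}  B2 = {1, 2, 3}  B3 = {1, 2, 4}
Tree: B1–B2, B1–B3

Each bag holds 3 vertices, so the decomposition has width 2, which upper-bounds the treewidth. For the lower bound, the 3 vertices {0, 1, 2} are pairwise adjacent, and any tree decomposition puts a clique entirely inside one bag — forcing width ≥ 2. Hence tw(G) = 2 exactly.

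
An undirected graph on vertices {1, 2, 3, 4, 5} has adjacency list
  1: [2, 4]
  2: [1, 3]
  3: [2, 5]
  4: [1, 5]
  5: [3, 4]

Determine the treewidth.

A width-2 tree decomposition is:
Bags: B1 = {1, 4, 5}  B2 = {1, 3, 5}  B3 = {1, 2, 3}
Tree: B1–B2, B2–B3
The largest bag has 3 vertices, giving width 2; this decomposition certifies tw(G) ≤ 2. The edges 1–4–5–3–2–1 form a cycle, so G is not a tree and its treewidth is at least 2. The upper and lower bounds meet at 2, so that is the treewidth.

2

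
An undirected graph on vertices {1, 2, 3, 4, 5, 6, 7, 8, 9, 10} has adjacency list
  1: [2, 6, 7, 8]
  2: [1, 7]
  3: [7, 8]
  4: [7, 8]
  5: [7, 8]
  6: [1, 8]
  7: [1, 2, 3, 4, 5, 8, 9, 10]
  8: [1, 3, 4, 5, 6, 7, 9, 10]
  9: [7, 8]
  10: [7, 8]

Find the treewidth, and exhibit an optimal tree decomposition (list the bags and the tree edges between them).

Each bag holds 3 vertices, so the decomposition has width 2, which upper-bounds the treewidth. On the other hand G contains the 3-clique {1, 6, 8}. A clique must lie in a single bag of any decomposition, so no decomposition can have width below 2. Hence tw(G) = 2 exactly.

Treewidth 2.
One optimal decomposition is:
Bags: B1 = {1, 7, 8}  B2 = {1, 2, 7}  B3 = {5, 7, 8}  B4 = {1, 6, 8}  B5 = {3, 7, 8}  B6 = {4, 7, 8}  B7 = {7, 8, 9}  B8 = {7, 8, 10}
Tree: B1–B2, B1–B3, B1–B4, B1–B5, B1–B6, B6–B7, B1–B8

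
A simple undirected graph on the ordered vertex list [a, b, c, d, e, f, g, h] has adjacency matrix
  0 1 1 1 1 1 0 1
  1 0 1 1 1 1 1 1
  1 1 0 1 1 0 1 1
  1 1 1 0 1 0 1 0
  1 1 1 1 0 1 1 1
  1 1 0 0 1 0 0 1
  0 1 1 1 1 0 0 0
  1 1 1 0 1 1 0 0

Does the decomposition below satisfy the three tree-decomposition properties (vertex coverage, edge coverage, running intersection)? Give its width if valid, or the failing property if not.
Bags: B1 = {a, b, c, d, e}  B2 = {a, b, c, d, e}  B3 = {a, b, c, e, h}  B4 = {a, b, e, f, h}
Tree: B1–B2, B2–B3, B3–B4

No — vertex g appears in no bag.

A tree decomposition must satisfy three properties: every vertex lies in some bag; for every edge, both endpoints lie together in some bag; and for every vertex, the bags containing it form a connected subtree. Here vertex g appears in no bag, so the decomposition is invalid.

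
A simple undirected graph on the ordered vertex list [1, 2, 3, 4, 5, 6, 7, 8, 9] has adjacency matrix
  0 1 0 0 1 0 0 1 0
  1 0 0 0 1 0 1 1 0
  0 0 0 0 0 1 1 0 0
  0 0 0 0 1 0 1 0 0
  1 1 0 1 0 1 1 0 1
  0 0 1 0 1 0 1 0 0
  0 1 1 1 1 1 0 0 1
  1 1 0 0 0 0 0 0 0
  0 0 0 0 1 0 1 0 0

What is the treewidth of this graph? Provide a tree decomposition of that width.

The largest bag has 3 vertices, giving width 2; this decomposition certifies tw(G) ≤ 2. Conversely, {1, 2, 8} is a clique of size 3, and the vertices of any clique must share a bag in every tree decomposition; so some bag has ≥ 3 vertices and tw(G) ≥ 2. Therefore the treewidth is 2.

Treewidth 2.
Bags: B1 = {4, 5, 7}  B2 = {5, 6, 7}  B3 = {3, 6, 7}  B4 = {2, 5, 7}  B5 = {5, 7, 9}  B6 = {1, 2, 5}  B7 = {1, 2, 8}
Tree: B1–B2, B2–B3, B1–B4, B2–B5, B4–B6, B6–B7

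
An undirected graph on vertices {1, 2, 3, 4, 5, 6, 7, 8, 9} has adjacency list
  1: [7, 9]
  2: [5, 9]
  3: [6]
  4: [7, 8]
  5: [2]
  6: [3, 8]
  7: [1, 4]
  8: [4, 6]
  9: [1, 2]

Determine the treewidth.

A width-1 tree decomposition is:
Bags: B1 = {3, 6}  B2 = {6, 8}  B3 = {4, 8}  B4 = {4, 7}  B5 = {1, 7}  B6 = {1, 9}  B7 = {2, 9}  B8 = {2, 5}
Tree: B1–B2, B2–B3, B3–B4, B4–B5, B5–B6, B6–B7, B7–B8
Each bag holds 2 vertices, so the decomposition has width 1, which upper-bounds the treewidth. Any graph with an edge has treewidth ≥ 1, and G has the edge 3–6. Combining the bounds, tw(G) = 1.

1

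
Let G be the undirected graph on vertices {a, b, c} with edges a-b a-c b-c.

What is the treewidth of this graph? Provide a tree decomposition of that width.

With just one bag of size 3, the width is 3 − 1 = 2, so tw(G) ≤ 2. On the other hand G contains the 3-clique {a, b, c}. A clique must lie in a single bag of any decomposition, so no decomposition can have width below 2. Therefore the treewidth is 2.

Treewidth 2.
One optimal decomposition is:
Bags: B1 = {a, b, c}
Tree: (single bag)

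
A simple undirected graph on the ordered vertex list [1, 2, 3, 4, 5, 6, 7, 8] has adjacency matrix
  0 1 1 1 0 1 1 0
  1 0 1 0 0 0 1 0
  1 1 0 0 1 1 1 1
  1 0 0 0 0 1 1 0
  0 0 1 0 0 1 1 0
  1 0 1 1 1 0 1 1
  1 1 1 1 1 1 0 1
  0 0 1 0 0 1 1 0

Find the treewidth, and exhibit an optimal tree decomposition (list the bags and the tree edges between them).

Treewidth 3.
One optimal decomposition is:
Bags: B1 = {1, 3, 6, 7}  B2 = {1, 4, 6, 7}  B3 = {3, 6, 7, 8}  B4 = {3, 5, 6, 7}  B5 = {1, 2, 3, 7}
Tree: B1–B2, B1–B3, B3–B4, B1–B5

Each bag holds 4 vertices, so the decomposition has width 3, which upper-bounds the treewidth. Conversely, {1, 2, 3, 7} is a clique of size 4, and the vertices of any clique must share a bag in every tree decomposition; so some bag has ≥ 4 vertices and tw(G) ≥ 3. Therefore the treewidth is 3.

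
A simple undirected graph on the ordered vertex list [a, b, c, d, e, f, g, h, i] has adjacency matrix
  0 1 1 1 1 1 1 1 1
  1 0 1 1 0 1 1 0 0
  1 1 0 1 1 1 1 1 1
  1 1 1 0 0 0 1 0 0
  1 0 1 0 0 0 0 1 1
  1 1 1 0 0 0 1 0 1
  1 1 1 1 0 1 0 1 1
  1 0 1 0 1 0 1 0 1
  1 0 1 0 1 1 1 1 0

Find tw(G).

A width-4 tree decomposition is:
Bags: B1 = {a, c, g, h, i}  B2 = {a, c, f, g, i}  B3 = {a, b, c, f, g}  B4 = {a, b, c, d, g}  B5 = {a, c, e, h, i}
Tree: B1–B2, B2–B3, B3–B4, B1–B5
Each bag holds 5 vertices, so the decomposition has width 4, which upper-bounds the treewidth. Conversely, {a, b, c, d, g} is a clique of size 5, and the vertices of any clique must share a bag in every tree decomposition; so some bag has ≥ 5 vertices and tw(G) ≥ 4. Therefore the treewidth is 4.

4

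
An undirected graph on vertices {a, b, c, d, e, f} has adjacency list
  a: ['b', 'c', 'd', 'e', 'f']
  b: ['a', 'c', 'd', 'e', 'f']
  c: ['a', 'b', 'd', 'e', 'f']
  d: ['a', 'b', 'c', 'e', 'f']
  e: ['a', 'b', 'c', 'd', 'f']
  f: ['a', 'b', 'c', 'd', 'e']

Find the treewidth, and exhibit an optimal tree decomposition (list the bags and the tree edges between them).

Treewidth 5.
Bags: B1 = {a, b, c, d, e, f}
Tree: (single bag)

With just one bag of size 6, the width is 6 − 1 = 5, so tw(G) ≤ 5. On the other hand G contains the 6-clique {a, b, c, d, e, f}. A clique must lie in a single bag of any decomposition, so no decomposition can have width below 5. Hence tw(G) = 5 exactly.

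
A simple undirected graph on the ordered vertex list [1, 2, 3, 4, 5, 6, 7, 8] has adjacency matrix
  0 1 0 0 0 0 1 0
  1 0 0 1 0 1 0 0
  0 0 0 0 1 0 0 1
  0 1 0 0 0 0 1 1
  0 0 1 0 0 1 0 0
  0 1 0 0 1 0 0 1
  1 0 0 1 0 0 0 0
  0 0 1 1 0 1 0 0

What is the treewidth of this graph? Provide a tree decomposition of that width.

Treewidth 2.
One such decomposition:
Bags: B1 = {3, 5, 8}  B2 = {5, 6, 8}  B3 = {4, 6, 8}  B4 = {2, 4, 6}  B5 = {2, 4, 7}  B6 = {1, 2, 7}
Tree: B1–B2, B2–B3, B3–B4, B4–B5, B5–B6

Each bag holds 3 vertices, so the decomposition has width 2, which upper-bounds the treewidth. The edges 3–5–6–8–3 form a cycle, so G is not a tree and its treewidth is at least 2. Hence tw(G) = 2 exactly.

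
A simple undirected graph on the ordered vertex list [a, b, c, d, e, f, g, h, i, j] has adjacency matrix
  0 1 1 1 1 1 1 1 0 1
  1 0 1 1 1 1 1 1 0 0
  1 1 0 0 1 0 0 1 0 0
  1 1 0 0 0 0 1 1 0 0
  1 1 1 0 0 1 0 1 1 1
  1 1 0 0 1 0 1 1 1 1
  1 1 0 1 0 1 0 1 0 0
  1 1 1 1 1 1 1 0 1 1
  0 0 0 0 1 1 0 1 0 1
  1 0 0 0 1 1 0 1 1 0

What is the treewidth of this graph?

4

A width-4 tree decomposition is:
Bags: B1 = {a, e, f, h, j}  B2 = {e, f, h, i, j}  B3 = {a, b, e, f, h}  B4 = {a, b, c, e, h}  B5 = {a, b, f, g, h}  B6 = {a, b, d, g, h}
Tree: B1–B2, B1–B3, B3–B4, B3–B5, B5–B6
The largest bag has 5 vertices, giving width 4; this decomposition certifies tw(G) ≤ 4. For the lower bound, the 5 vertices {a, e, f, h, j} are pairwise adjacent, and any tree decomposition puts a clique entirely inside one bag — forcing width ≥ 4. Therefore the treewidth is 4.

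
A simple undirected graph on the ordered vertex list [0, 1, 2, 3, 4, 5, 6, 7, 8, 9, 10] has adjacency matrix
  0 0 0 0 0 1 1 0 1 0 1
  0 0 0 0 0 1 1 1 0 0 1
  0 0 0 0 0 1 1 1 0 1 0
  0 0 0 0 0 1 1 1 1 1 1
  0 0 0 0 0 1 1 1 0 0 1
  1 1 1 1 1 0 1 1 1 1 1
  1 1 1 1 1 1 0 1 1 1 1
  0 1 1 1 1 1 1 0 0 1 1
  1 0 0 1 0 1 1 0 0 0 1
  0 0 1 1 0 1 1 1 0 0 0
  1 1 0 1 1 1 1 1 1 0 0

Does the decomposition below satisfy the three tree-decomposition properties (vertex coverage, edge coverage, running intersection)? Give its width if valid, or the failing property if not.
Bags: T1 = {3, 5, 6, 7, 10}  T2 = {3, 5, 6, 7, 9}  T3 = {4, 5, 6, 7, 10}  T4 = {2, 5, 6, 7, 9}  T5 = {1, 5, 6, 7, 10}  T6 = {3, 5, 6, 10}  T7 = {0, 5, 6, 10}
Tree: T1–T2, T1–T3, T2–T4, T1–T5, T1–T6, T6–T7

A tree decomposition must satisfy three properties: every vertex lies in some bag; for every edge, both endpoints lie together in some bag; and for every vertex, the bags containing it form a connected subtree. Here vertex 8 appears in no bag, so the decomposition is invalid.

No — vertex 8 appears in no bag.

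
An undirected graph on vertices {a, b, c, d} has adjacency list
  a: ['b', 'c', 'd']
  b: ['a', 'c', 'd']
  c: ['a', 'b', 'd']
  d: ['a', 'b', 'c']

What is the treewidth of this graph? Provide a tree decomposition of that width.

A single bag containing all 4 vertices is trivially a valid decomposition of width 3. Conversely, {a, b, c, d} is a clique of size 4, and the vertices of any clique must share a bag in every tree decomposition; so some bag has ≥ 4 vertices and tw(G) ≥ 3. The upper and lower bounds meet at 3, so that is the treewidth.

Treewidth 3.
One such decomposition:
Bags: B1 = {a, b, c, d}
Tree: (single bag)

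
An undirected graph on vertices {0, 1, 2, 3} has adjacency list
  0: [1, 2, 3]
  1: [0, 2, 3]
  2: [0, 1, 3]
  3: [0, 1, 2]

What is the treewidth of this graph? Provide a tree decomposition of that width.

Treewidth 3.
One such decomposition:
Bags: B1 = {0, 1, 2, 3}
Tree: (single bag)

A single bag containing all 4 vertices is trivially a valid decomposition of width 3. Conversely, {0, 1, 2, 3} is a clique of size 4, and the vertices of any clique must share a bag in every tree decomposition; so some bag has ≥ 4 vertices and tw(G) ≥ 3. The upper and lower bounds meet at 3, so that is the treewidth.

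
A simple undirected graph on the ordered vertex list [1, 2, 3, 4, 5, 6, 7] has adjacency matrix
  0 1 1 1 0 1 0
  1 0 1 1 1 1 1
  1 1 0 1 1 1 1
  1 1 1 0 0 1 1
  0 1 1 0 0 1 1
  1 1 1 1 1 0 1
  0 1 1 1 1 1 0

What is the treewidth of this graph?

A width-4 tree decomposition is:
Bags: B1 = {2, 3, 4, 6, 7}  B2 = {2, 3, 5, 6, 7}  B3 = {1, 2, 3, 4, 6}
Tree: B1–B2, B1–B3
Every bag has size at most 5, so the width is 5 − 1 = 4 and tw(G) ≤ 4. For the lower bound, the 5 vertices {1, 2, 3, 4, 6} are pairwise adjacent, and any tree decomposition puts a clique entirely inside one bag — forcing width ≥ 4. The upper and lower bounds meet at 4, so that is the treewidth.

4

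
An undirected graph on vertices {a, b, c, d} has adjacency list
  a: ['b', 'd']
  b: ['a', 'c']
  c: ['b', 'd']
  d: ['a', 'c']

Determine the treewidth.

A width-2 tree decomposition is:
Bags: B1 = {a, c, d}  B2 = {a, b, c}
Tree: B1–B2
The largest bag has 3 vertices, giving width 2; this decomposition certifies tw(G) ≤ 2. The edges a–d–c–b–a form a cycle, so G is not a tree and its treewidth is at least 2. Hence tw(G) = 2 exactly.

2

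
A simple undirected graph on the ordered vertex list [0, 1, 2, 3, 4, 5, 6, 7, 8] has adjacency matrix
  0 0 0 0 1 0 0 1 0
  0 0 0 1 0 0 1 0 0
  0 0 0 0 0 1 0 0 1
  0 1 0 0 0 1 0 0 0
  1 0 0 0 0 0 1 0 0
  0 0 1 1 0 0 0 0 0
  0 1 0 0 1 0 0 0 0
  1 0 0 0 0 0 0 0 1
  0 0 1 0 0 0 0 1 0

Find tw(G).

2

A width-2 tree decomposition is:
Bags: B1 = {2, 3, 5}  B2 = {2, 3, 8}  B3 = {3, 7, 8}  B4 = {0, 3, 7}  B5 = {0, 3, 4}  B6 = {3, 4, 6}  B7 = {1, 3, 6}
Tree: B1–B2, B2–B3, B3–B4, B4–B5, B5–B6, B6–B7
Each bag holds 3 vertices, so the decomposition has width 2, which upper-bounds the treewidth. The edges 3–5–2–8–7–0–4–6–1–3 form a cycle, so G is not a tree and its treewidth is at least 2. Hence tw(G) = 2 exactly.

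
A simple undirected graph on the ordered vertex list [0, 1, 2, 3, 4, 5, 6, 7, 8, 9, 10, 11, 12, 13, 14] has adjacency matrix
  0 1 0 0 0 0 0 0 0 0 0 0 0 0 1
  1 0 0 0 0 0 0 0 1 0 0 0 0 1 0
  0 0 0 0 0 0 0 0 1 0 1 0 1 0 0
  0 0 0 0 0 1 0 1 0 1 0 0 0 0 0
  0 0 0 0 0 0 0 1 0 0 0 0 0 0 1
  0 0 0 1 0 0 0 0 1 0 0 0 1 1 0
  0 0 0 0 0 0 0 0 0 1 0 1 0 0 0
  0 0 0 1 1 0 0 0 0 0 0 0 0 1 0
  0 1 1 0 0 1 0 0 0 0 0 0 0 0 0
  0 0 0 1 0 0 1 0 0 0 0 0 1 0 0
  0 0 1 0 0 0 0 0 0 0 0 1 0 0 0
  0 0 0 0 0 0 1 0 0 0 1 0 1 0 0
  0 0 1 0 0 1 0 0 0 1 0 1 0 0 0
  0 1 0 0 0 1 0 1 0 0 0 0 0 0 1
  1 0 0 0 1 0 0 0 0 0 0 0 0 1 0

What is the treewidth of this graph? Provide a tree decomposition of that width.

Treewidth 3.
One optimal decomposition is:
Bags: B1 = {6, 9, 10, 11}  B2 = {9, 10, 11, 12}  B3 = {2, 9, 10, 12}  B4 = {2, 3, 9, 12}  B5 = {2, 3, 5, 12}  B6 = {2, 3, 5, 8}  B7 = {3, 5, 7, 8}  B8 = {5, 7, 8, 13}  B9 = {1, 7, 8, 13}  B10 = {1, 4, 7, 13}  B11 = {1, 4, 13, 14}  B12 = {0, 1, 4, 14}
Tree: B1–B2, B2–B3, B3–B4, B4–B5, B5–B6, B6–B7, B7–B8, B8–B9, B9–B10, B10–B11, B11–B12

Each bag holds 4 vertices, so the decomposition has width 3, which upper-bounds the treewidth. For the lower bound: the 4 vertex sets {6,10,11}, {9}, {12}, {2,3,5,8} are disjoint, each induces a connected subgraph, and every pair is joined by at least one edge of G. Contracting each set to a single vertex therefore yields K_{4} as a minor, and since treewidth is minor-monotone, tw(G) ≥ tw(K_{4}) = 3. Hence tw(G) = 3 exactly.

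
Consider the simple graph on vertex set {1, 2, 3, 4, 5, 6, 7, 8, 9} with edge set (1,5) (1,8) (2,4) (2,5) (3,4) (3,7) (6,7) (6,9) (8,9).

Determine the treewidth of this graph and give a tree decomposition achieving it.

Every bag has size at most 3, so the width is 3 − 1 = 2 and tw(G) ≤ 2. For the lower bound, G contains the cycle 3–7–6–9–8–1–5–2–4–3, so G is not a forest; only forests have treewidth ≤ 1, hence tw(G) ≥ 2. The upper and lower bounds meet at 2, so that is the treewidth.

Treewidth 2.
Bags: B1 = {3, 6, 7}  B2 = {3, 6, 9}  B3 = {3, 8, 9}  B4 = {1, 3, 8}  B5 = {1, 3, 5}  B6 = {2, 3, 5}  B7 = {2, 3, 4}
Tree: B1–B2, B2–B3, B3–B4, B4–B5, B5–B6, B6–B7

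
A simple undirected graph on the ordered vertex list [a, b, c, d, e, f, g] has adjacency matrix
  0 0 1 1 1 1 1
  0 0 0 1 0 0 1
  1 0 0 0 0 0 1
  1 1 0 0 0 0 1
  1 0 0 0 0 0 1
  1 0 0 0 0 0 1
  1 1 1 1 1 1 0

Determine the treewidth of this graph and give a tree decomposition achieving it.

Treewidth 2.
Bags: B1 = {a, e, g}  B2 = {a, f, g}  B3 = {a, c, g}  B4 = {a, d, g}  B5 = {b, d, g}
Tree: B1–B2, B1–B3, B1–B4, B4–B5

The largest bag has 3 vertices, giving width 2; this decomposition certifies tw(G) ≤ 2. Conversely, {a, d, g} is a clique of size 3, and the vertices of any clique must share a bag in every tree decomposition; so some bag has ≥ 3 vertices and tw(G) ≥ 2. Hence tw(G) = 2 exactly.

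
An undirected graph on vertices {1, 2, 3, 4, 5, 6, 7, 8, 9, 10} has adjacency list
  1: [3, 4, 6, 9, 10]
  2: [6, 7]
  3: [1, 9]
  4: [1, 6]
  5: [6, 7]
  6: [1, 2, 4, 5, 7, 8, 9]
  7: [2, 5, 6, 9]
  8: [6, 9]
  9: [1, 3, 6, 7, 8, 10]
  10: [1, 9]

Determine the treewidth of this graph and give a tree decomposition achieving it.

Treewidth 2.
Bags: B1 = {1, 6, 9}  B2 = {6, 8, 9}  B3 = {1, 9, 10}  B4 = {1, 4, 6}  B5 = {6, 7, 9}  B6 = {5, 6, 7}  B7 = {1, 3, 9}  B8 = {2, 6, 7}
Tree: B1–B2, B1–B3, B1–B4, B2–B5, B5–B6, B1–B7, B5–B8

Each bag holds 3 vertices, so the decomposition has width 2, which upper-bounds the treewidth. Conversely, {1, 9, 10} is a clique of size 3, and the vertices of any clique must share a bag in every tree decomposition; so some bag has ≥ 3 vertices and tw(G) ≥ 2. Hence tw(G) = 2 exactly.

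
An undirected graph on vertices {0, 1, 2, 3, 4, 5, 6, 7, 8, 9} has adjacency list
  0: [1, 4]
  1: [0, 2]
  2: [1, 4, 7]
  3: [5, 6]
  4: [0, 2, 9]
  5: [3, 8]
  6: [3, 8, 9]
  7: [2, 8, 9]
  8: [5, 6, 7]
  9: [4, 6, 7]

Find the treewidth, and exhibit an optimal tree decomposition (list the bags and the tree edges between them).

Treewidth 2.
One such decomposition:
Bags: B1 = {0, 1, 2}  B2 = {0, 2, 4}  B3 = {2, 4, 7}  B4 = {4, 7, 9}  B5 = {7, 8, 9}  B6 = {6, 8, 9}  B7 = {5, 6, 8}  B8 = {3, 5, 6}
Tree: B1–B2, B2–B3, B3–B4, B4–B5, B5–B6, B6–B7, B7–B8

The largest bag has 3 vertices, giving width 2; this decomposition certifies tw(G) ≤ 2. Since 1–0–4–2–1 is a cycle in G, G is not acyclic. Forests are exactly the graphs of treewidth ≤ 1, so tw(G) ≥ 2. Combining the bounds, tw(G) = 2.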